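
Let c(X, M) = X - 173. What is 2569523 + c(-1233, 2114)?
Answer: 2568117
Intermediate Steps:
c(X, M) = -173 + X
2569523 + c(-1233, 2114) = 2569523 + (-173 - 1233) = 2569523 - 1406 = 2568117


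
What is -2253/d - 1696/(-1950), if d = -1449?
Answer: 380603/156975 ≈ 2.4246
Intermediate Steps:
-2253/d - 1696/(-1950) = -2253/(-1449) - 1696/(-1950) = -2253*(-1/1449) - 1696*(-1/1950) = 751/483 + 848/975 = 380603/156975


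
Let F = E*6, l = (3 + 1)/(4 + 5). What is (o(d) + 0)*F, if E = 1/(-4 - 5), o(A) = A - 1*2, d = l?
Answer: 28/27 ≈ 1.0370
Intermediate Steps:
l = 4/9 ≈ 0.44444
d = 4/9 ≈ 0.44444
o(A) = -2 + A (o(A) = A - 2 = -2 + A)
E = -1/9 (E = 1/(-9) = -1/9 ≈ -0.11111)
F = -2/3 (F = -1/9*6 = -2/3 ≈ -0.66667)
(o(d) + 0)*F = ((-2 + 4/9) + 0)*(-2/3) = (-14/9 + 0)*(-2/3) = -14/9*(-2/3) = 28/27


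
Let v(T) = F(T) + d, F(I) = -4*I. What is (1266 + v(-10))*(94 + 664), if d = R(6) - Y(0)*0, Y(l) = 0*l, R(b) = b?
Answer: 994496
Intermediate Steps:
Y(l) = 0
d = 6 (d = 6 - 0*0 = 6 - 1*0 = 6 + 0 = 6)
v(T) = 6 - 4*T (v(T) = -4*T + 6 = 6 - 4*T)
(1266 + v(-10))*(94 + 664) = (1266 + (6 - 4*(-10)))*(94 + 664) = (1266 + (6 + 40))*758 = (1266 + 46)*758 = 1312*758 = 994496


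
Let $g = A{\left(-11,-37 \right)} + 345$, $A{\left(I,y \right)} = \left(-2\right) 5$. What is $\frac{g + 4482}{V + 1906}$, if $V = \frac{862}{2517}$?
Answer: $\frac{12124389}{4798264} \approx 2.5268$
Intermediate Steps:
$A{\left(I,y \right)} = -10$
$V = \frac{862}{2517}$ ($V = 862 \cdot \frac{1}{2517} = \frac{862}{2517} \approx 0.34247$)
$g = 335$ ($g = -10 + 345 = 335$)
$\frac{g + 4482}{V + 1906} = \frac{335 + 4482}{\frac{862}{2517} + 1906} = \frac{4817}{\frac{4798264}{2517}} = 4817 \cdot \frac{2517}{4798264} = \frac{12124389}{4798264}$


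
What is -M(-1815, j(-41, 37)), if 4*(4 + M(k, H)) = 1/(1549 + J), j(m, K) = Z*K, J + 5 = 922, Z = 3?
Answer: 39455/9864 ≈ 3.9999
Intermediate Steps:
J = 917 (J = -5 + 922 = 917)
j(m, K) = 3*K
M(k, H) = -39455/9864 (M(k, H) = -4 + 1/(4*(1549 + 917)) = -4 + (¼)/2466 = -4 + (¼)*(1/2466) = -4 + 1/9864 = -39455/9864)
-M(-1815, j(-41, 37)) = -1*(-39455/9864) = 39455/9864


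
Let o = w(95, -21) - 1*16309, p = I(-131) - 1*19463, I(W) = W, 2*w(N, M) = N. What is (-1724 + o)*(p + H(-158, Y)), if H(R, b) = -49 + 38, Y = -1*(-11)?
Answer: 705211455/2 ≈ 3.5261e+8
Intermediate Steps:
w(N, M) = N/2
Y = 11
p = -19594 (p = -131 - 1*19463 = -131 - 19463 = -19594)
o = -32523/2 (o = (½)*95 - 1*16309 = 95/2 - 16309 = -32523/2 ≈ -16262.)
H(R, b) = -11
(-1724 + o)*(p + H(-158, Y)) = (-1724 - 32523/2)*(-19594 - 11) = -35971/2*(-19605) = 705211455/2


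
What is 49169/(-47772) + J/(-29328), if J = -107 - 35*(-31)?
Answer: -62031227/58377384 ≈ -1.0626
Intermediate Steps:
J = 978 (J = -107 + 1085 = 978)
49169/(-47772) + J/(-29328) = 49169/(-47772) + 978/(-29328) = 49169*(-1/47772) + 978*(-1/29328) = -49169/47772 - 163/4888 = -62031227/58377384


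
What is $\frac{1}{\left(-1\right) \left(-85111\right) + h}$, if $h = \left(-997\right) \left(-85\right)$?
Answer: $\frac{1}{169856} \approx 5.8873 \cdot 10^{-6}$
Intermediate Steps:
$h = 84745$
$\frac{1}{\left(-1\right) \left(-85111\right) + h} = \frac{1}{\left(-1\right) \left(-85111\right) + 84745} = \frac{1}{85111 + 84745} = \frac{1}{169856}$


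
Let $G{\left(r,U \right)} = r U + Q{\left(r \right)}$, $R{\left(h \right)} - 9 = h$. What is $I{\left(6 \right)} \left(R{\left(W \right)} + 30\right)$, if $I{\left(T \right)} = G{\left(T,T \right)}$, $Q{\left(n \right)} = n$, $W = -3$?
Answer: $1512$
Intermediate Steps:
$R{\left(h \right)} = 9 + h$
$G{\left(r,U \right)} = r + U r$ ($G{\left(r,U \right)} = r U + r = U r + r = r + U r$)
$I{\left(T \right)} = T \left(1 + T\right)$
$I{\left(6 \right)} \left(R{\left(W \right)} + 30\right) = 6 \left(1 + 6\right) \left(\left(9 - 3\right) + 30\right) = 6 \cdot 7 \left(6 + 30\right) = 42 \cdot 36 = 1512$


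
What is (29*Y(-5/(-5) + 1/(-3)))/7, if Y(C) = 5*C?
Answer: 290/21 ≈ 13.810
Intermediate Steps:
(29*Y(-5/(-5) + 1/(-3)))/7 = (29*(5*(-5/(-5) + 1/(-3))))/7 = (29*(5*(-5*(-⅕) + 1*(-⅓))))*(⅐) = (29*(5*(1 - ⅓)))*(⅐) = (29*(5*(⅔)))*(⅐) = (29*(10/3))*(⅐) = (290/3)*(⅐) = 290/21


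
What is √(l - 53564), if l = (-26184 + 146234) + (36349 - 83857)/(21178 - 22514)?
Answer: 3*√824542126/334 ≈ 257.92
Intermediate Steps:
l = 40108577/334 (l = 120050 - 47508/(-1336) = 120050 - 47508*(-1/1336) = 120050 + 11877/334 = 40108577/334 ≈ 1.2009e+5)
√(l - 53564) = √(40108577/334 - 53564) = √(22218201/334) = 3*√824542126/334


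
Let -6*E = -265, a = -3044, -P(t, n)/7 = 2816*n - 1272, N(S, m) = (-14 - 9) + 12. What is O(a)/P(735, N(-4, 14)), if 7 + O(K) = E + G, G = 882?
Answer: 5515/1354416 ≈ 0.0040719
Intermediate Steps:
N(S, m) = -11 (N(S, m) = -23 + 12 = -11)
P(t, n) = 8904 - 19712*n (P(t, n) = -7*(2816*n - 1272) = -7*(-1272 + 2816*n) = 8904 - 19712*n)
E = 265/6 (E = -⅙*(-265) = 265/6 ≈ 44.167)
O(K) = 5515/6 (O(K) = -7 + (265/6 + 882) = -7 + 5557/6 = 5515/6)
O(a)/P(735, N(-4, 14)) = 5515/(6*(8904 - 19712*(-11))) = 5515/(6*(8904 + 216832)) = (5515/6)/225736 = (5515/6)*(1/225736) = 5515/1354416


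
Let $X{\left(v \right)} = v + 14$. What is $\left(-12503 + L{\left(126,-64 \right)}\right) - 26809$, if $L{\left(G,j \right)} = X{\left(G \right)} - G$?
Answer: $-39298$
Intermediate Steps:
$X{\left(v \right)} = 14 + v$
$L{\left(G,j \right)} = 14$ ($L{\left(G,j \right)} = \left(14 + G\right) - G = 14$)
$\left(-12503 + L{\left(126,-64 \right)}\right) - 26809 = \left(-12503 + 14\right) - 26809 = -12489 - 26809 = -39298$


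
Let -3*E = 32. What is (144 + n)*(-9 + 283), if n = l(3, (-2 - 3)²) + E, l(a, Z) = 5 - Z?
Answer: 93160/3 ≈ 31053.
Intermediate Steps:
E = -32/3 (E = -⅓*32 = -32/3 ≈ -10.667)
n = -92/3 (n = (5 - (-2 - 3)²) - 32/3 = (5 - 1*(-5)²) - 32/3 = (5 - 1*25) - 32/3 = (5 - 25) - 32/3 = -20 - 32/3 = -92/3 ≈ -30.667)
(144 + n)*(-9 + 283) = (144 - 92/3)*(-9 + 283) = (340/3)*274 = 93160/3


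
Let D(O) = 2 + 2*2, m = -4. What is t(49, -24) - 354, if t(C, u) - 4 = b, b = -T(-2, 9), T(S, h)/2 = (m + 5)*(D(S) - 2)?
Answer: -358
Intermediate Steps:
D(O) = 6 (D(O) = 2 + 4 = 6)
T(S, h) = 8 (T(S, h) = 2*((-4 + 5)*(6 - 2)) = 2*(1*4) = 2*4 = 8)
b = -8 (b = -1*8 = -8)
t(C, u) = -4 (t(C, u) = 4 - 8 = -4)
t(49, -24) - 354 = -4 - 354 = -358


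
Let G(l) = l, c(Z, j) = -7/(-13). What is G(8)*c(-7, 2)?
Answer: 56/13 ≈ 4.3077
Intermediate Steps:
c(Z, j) = 7/13 (c(Z, j) = -7*(-1/13) = 7/13)
G(8)*c(-7, 2) = 8*(7/13) = 56/13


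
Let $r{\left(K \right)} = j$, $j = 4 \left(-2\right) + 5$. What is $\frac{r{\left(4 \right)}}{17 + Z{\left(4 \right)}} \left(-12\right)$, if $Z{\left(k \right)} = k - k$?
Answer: $\frac{36}{17} \approx 2.1176$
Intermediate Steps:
$j = -3$ ($j = -8 + 5 = -3$)
$r{\left(K \right)} = -3$
$Z{\left(k \right)} = 0$
$\frac{r{\left(4 \right)}}{17 + Z{\left(4 \right)}} \left(-12\right) = \frac{1}{17 + 0} \left(-3\right) \left(-12\right) = \frac{1}{17} \left(-3\right) \left(-12\right) = \left(- \frac{3}{17}\right) \left(-12\right) = \frac{36}{17}$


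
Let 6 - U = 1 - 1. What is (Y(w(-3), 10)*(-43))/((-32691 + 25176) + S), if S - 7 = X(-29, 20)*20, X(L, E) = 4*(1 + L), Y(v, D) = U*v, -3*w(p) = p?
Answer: 129/4874 ≈ 0.026467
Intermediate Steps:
U = 6 (U = 6 - (1 - 1) = 6 - 1*0 = 6 + 0 = 6)
w(p) = -p/3
Y(v, D) = 6*v
X(L, E) = 4 + 4*L
S = -2233 (S = 7 + (4 + 4*(-29))*20 = 7 + (4 - 116)*20 = 7 - 112*20 = 7 - 2240 = -2233)
(Y(w(-3), 10)*(-43))/((-32691 + 25176) + S) = ((6*(-⅓*(-3)))*(-43))/((-32691 + 25176) - 2233) = ((6*1)*(-43))/(-7515 - 2233) = (6*(-43))/(-9748) = -258*(-1/9748) = 129/4874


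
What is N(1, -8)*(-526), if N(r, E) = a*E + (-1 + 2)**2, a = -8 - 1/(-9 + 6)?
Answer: -98362/3 ≈ -32787.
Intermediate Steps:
a = -23/3 (a = -8 - 1/(-3) = -8 - 1*(-1/3) = -8 + 1/3 = -23/3 ≈ -7.6667)
N(r, E) = 1 - 23*E/3 (N(r, E) = -23*E/3 + (-1 + 2)**2 = -23*E/3 + 1**2 = -23*E/3 + 1 = 1 - 23*E/3)
N(1, -8)*(-526) = (1 - 23/3*(-8))*(-526) = (1 + 184/3)*(-526) = (187/3)*(-526) = -98362/3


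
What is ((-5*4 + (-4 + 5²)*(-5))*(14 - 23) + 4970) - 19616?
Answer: -13521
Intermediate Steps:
((-5*4 + (-4 + 5²)*(-5))*(14 - 23) + 4970) - 19616 = ((-20 + (-4 + 25)*(-5))*(-9) + 4970) - 19616 = ((-20 + 21*(-5))*(-9) + 4970) - 19616 = ((-20 - 105)*(-9) + 4970) - 19616 = (-125*(-9) + 4970) - 19616 = (1125 + 4970) - 19616 = 6095 - 19616 = -13521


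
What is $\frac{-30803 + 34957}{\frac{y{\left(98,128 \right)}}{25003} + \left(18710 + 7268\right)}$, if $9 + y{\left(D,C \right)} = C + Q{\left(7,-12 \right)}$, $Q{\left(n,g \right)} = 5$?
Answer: $\frac{1675201}{10476259} \approx 0.1599$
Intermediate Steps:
$y{\left(D,C \right)} = -4 + C$ ($y{\left(D,C \right)} = -9 + \left(C + 5\right) = -9 + \left(5 + C\right) = -4 + C$)
$\frac{-30803 + 34957}{\frac{y{\left(98,128 \right)}}{25003} + \left(18710 + 7268\right)} = \frac{-30803 + 34957}{\frac{-4 + 128}{25003} + \left(18710 + 7268\right)} = \frac{4154}{124 \cdot \frac{1}{25003} + 25978} = \frac{4154}{\frac{124}{25003} + 25978} = \frac{4154}{\frac{649528058}{25003}} = 4154 \cdot \frac{25003}{649528058} = \frac{1675201}{10476259}$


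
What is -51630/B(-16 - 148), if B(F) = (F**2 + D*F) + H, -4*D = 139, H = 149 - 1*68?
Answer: -8605/5446 ≈ -1.5801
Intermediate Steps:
H = 81 (H = 149 - 68 = 81)
D = -139/4 (D = -1/4*139 = -139/4 ≈ -34.750)
B(F) = 81 + F**2 - 139*F/4 (B(F) = (F**2 - 139*F/4) + 81 = 81 + F**2 - 139*F/4)
-51630/B(-16 - 148) = -51630/(81 + (-16 - 148)**2 - 139*(-16 - 148)/4) = -51630/(81 + (-164)**2 - 139/4*(-164)) = -51630/(81 + 26896 + 5699) = -51630/32676 = -51630*1/32676 = -8605/5446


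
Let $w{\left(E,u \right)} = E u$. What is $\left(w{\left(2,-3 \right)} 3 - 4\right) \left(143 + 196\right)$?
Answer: $-7458$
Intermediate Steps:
$\left(w{\left(2,-3 \right)} 3 - 4\right) \left(143 + 196\right) = \left(2 \left(-3\right) 3 - 4\right) \left(143 + 196\right) = \left(\left(-6\right) 3 - 4\right) 339 = \left(-18 - 4\right) 339 = \left(-22\right) 339 = -7458$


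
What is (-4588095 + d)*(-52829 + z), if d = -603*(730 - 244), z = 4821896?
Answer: -23278545694251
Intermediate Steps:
d = -293058 (d = -603*486 = -293058)
(-4588095 + d)*(-52829 + z) = (-4588095 - 293058)*(-52829 + 4821896) = -4881153*4769067 = -23278545694251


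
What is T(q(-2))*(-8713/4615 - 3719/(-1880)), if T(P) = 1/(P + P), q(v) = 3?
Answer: 52183/3470480 ≈ 0.015036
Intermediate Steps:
T(P) = 1/(2*P)
T(q(-2))*(-8713/4615 - 3719/(-1880)) = ((½)/3)*(-8713/4615 - 3719/(-1880)) = ((½)*(⅓))*(-8713*1/4615 - 3719*(-1/1880)) = (-8713/4615 + 3719/1880)/6 = (⅙)*(156549/1735240) = 52183/3470480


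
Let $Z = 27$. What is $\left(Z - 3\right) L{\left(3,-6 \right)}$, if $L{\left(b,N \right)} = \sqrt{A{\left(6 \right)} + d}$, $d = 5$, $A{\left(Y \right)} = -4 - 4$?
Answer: $24 i \sqrt{3} \approx 41.569 i$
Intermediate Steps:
$A{\left(Y \right)} = -8$
$L{\left(b,N \right)} = i \sqrt{3}$ ($L{\left(b,N \right)} = \sqrt{-8 + 5} = \sqrt{-3} = i \sqrt{3}$)
$\left(Z - 3\right) L{\left(3,-6 \right)} = \left(27 - 3\right) i \sqrt{3} = 24 i \sqrt{3}$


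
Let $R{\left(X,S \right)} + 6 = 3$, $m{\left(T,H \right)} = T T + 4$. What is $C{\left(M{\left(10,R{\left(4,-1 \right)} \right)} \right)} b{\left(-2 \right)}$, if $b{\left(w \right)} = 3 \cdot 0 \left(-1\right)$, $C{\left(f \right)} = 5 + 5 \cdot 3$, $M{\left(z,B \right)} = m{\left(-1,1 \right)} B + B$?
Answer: $0$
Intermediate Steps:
$m{\left(T,H \right)} = 4 + T^{2}$ ($m{\left(T,H \right)} = T^{2} + 4 = 4 + T^{2}$)
$R{\left(X,S \right)} = -3$ ($R{\left(X,S \right)} = -6 + 3 = -3$)
$M{\left(z,B \right)} = 6 B$ ($M{\left(z,B \right)} = \left(4 + \left(-1\right)^{2}\right) B + B = \left(4 + 1\right) B + B = 5 B + B = 6 B$)
$C{\left(f \right)} = 20$ ($C{\left(f \right)} = 5 + 15 = 20$)
$b{\left(w \right)} = 0$ ($b{\left(w \right)} = 0 \left(-1\right) = 0$)
$C{\left(M{\left(10,R{\left(4,-1 \right)} \right)} \right)} b{\left(-2 \right)} = 20 \cdot 0 = 0$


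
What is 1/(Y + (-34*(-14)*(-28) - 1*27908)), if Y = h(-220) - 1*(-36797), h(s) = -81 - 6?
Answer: -1/4526 ≈ -0.00022095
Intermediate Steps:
h(s) = -87
Y = 36710 (Y = -87 - 1*(-36797) = -87 + 36797 = 36710)
1/(Y + (-34*(-14)*(-28) - 1*27908)) = 1/(36710 + (-34*(-14)*(-28) - 1*27908)) = 1/(36710 + (476*(-28) - 27908)) = 1/(36710 + (-13328 - 27908)) = 1/(36710 - 41236) = 1/(-4526) = -1/4526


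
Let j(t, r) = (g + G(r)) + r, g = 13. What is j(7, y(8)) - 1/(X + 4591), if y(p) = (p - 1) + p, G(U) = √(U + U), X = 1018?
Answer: 157051/5609 + √30 ≈ 33.477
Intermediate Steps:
G(U) = √2*√U (G(U) = √(2*U) = √2*√U)
y(p) = -1 + 2*p (y(p) = (-1 + p) + p = -1 + 2*p)
j(t, r) = 13 + r + √2*√r (j(t, r) = (13 + √2*√r) + r = 13 + r + √2*√r)
j(7, y(8)) - 1/(X + 4591) = (13 + (-1 + 2*8) + √2*√(-1 + 2*8)) - 1/(1018 + 4591) = (13 + (-1 + 16) + √2*√(-1 + 16)) - 1/5609 = (13 + 15 + √2*√15) - 1*1/5609 = (13 + 15 + √30) - 1/5609 = (28 + √30) - 1/5609 = 157051/5609 + √30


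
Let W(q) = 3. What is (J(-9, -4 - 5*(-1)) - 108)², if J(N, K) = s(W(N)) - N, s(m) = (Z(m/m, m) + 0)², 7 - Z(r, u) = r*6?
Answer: 9604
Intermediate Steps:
Z(r, u) = 7 - 6*r (Z(r, u) = 7 - r*6 = 7 - 6*r)
s(m) = 1 (s(m) = ((7 - 6*m/m) + 0)² = ((7 - 6*1) + 0)² = ((7 - 6) + 0)² = (1 + 0)² = 1² = 1)
J(N, K) = 1 - N
(J(-9, -4 - 5*(-1)) - 108)² = ((1 - 1*(-9)) - 108)² = ((1 + 9) - 108)² = (10 - 108)² = (-98)² = 9604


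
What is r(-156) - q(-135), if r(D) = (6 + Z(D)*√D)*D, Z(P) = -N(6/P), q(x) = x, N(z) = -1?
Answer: -801 - 312*I*√39 ≈ -801.0 - 1948.4*I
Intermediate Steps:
Z(P) = 1 (Z(P) = -1*(-1) = 1)
r(D) = D*(6 + √D) (r(D) = (6 + 1*√D)*D = (6 + √D)*D = D*(6 + √D))
r(-156) - q(-135) = ((-156)^(3/2) + 6*(-156)) - 1*(-135) = (-312*I*√39 - 936) + 135 = (-936 - 312*I*√39) + 135 = -801 - 312*I*√39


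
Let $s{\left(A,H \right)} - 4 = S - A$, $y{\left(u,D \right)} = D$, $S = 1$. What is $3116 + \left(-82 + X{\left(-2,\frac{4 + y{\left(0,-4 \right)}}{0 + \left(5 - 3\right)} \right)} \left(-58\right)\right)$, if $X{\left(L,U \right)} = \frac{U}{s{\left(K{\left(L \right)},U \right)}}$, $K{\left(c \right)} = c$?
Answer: $3034$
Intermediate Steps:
$s{\left(A,H \right)} = 5 - A$ ($s{\left(A,H \right)} = 4 - \left(-1 + A\right) = 5 - A$)
$X{\left(L,U \right)} = \frac{U}{5 - L}$
$3116 + \left(-82 + X{\left(-2,\frac{4 + y{\left(0,-4 \right)}}{0 + \left(5 - 3\right)} \right)} \left(-58\right)\right) = 3116 - \left(82 - \frac{\left(4 - 4\right) \frac{1}{0 + \left(5 - 3\right)}}{5 - -2} \left(-58\right)\right) = 3116 - \left(82 - \frac{0 \frac{1}{0 + \left(5 - 3\right)}}{5 + 2} \left(-58\right)\right) = 3116 - \left(82 - \frac{0 \frac{1}{0 + 2}}{7} \left(-58\right)\right) = 3116 - \left(82 - \frac{0}{2} \cdot \frac{1}{7} \left(-58\right)\right) = 3116 - \left(82 - 0 \cdot \frac{1}{2} \cdot \frac{1}{7} \left(-58\right)\right) = 3116 - \left(82 - 0 \cdot \frac{1}{7} \left(-58\right)\right) = 3116 + \left(-82 + 0 \left(-58\right)\right) = 3116 + \left(-82 + 0\right) = 3116 - 82 = 3034$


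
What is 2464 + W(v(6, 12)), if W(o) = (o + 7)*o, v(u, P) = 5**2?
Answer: 3264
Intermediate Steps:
v(u, P) = 25
W(o) = o*(7 + o) (W(o) = (7 + o)*o = o*(7 + o))
2464 + W(v(6, 12)) = 2464 + 25*(7 + 25) = 2464 + 25*32 = 2464 + 800 = 3264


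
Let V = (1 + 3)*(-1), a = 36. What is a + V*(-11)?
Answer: 80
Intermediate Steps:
V = -4 (V = 4*(-1) = -4)
a + V*(-11) = 36 - 4*(-11) = 36 + 44 = 80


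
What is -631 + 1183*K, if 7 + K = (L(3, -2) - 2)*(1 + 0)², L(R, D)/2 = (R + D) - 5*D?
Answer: 14748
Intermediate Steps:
L(R, D) = -8*D + 2*R (L(R, D) = 2*((R + D) - 5*D) = 2*((D + R) - 5*D) = 2*(R - 4*D) = -8*D + 2*R)
K = 13 (K = -7 + ((-8*(-2) + 2*3) - 2)*(1 + 0)² = -7 + ((16 + 6) - 2)*1² = -7 + (22 - 2)*1 = -7 + 20*1 = -7 + 20 = 13)
-631 + 1183*K = -631 + 1183*13 = -631 + 15379 = 14748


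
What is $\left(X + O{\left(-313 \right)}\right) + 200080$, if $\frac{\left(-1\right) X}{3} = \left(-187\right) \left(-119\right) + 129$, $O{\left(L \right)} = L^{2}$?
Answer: $230903$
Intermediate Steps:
$X = -67146$ ($X = - 3 \left(\left(-187\right) \left(-119\right) + 129\right) = - 3 \left(22253 + 129\right) = \left(-3\right) 22382 = -67146$)
$\left(X + O{\left(-313 \right)}\right) + 200080 = \left(-67146 + \left(-313\right)^{2}\right) + 200080 = \left(-67146 + 97969\right) + 200080 = 30823 + 200080 = 230903$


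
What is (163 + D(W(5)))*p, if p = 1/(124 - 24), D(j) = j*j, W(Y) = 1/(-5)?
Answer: 1019/625 ≈ 1.6304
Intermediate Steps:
W(Y) = -⅕ (W(Y) = 1*(-⅕) = -⅕)
D(j) = j²
p = 1/100 ≈ 0.010000
(163 + D(W(5)))*p = (163 + (-⅕)²)*(1/100) = (163 + 1/25)*(1/100) = (4076/25)*(1/100) = 1019/625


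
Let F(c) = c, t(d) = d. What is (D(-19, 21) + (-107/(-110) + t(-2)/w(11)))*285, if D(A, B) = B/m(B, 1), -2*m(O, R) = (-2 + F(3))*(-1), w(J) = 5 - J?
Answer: 271529/22 ≈ 12342.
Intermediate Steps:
m(O, R) = ½ (m(O, R) = -(-2 + 3)*(-1)/2 = -(-1)/2 = -½*(-1) = ½)
D(A, B) = 2*B (D(A, B) = B/(½) = B*2 = 2*B)
(D(-19, 21) + (-107/(-110) + t(-2)/w(11)))*285 = (2*21 + (-107/(-110) - 2/(5 - 1*11)))*285 = (42 + (-107*(-1/110) - 2/(5 - 11)))*285 = (42 + (107/110 - 2/(-6)))*285 = (42 + (107/110 - 2*(-⅙)))*285 = (42 + (107/110 + ⅓))*285 = (42 + 431/330)*285 = (14291/330)*285 = 271529/22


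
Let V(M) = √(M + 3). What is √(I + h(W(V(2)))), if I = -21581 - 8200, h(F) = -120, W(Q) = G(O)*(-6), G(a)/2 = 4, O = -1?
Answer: I*√29901 ≈ 172.92*I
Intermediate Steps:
G(a) = 8 (G(a) = 2*4 = 8)
V(M) = √(3 + M)
W(Q) = -48 (W(Q) = 8*(-6) = -48)
I = -29781
√(I + h(W(V(2)))) = √(-29781 - 120) = √(-29901) = I*√29901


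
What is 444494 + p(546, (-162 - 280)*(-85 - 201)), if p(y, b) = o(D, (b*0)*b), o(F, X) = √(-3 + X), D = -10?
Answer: 444494 + I*√3 ≈ 4.4449e+5 + 1.732*I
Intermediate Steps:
p(y, b) = I*√3 (p(y, b) = √(-3 + (b*0)*b) = √(-3 + 0*b) = √(-3 + 0) = √(-3) = I*√3)
444494 + p(546, (-162 - 280)*(-85 - 201)) = 444494 + I*√3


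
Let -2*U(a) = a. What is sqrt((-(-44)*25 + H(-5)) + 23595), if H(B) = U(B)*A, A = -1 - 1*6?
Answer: sqrt(98710)/2 ≈ 157.09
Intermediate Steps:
A = -7 (A = -1 - 6 = -7)
U(a) = -a/2
H(B) = 7*B/2 (H(B) = -B/2*(-7) = 7*B/2)
sqrt((-(-44)*25 + H(-5)) + 23595) = sqrt((-(-44)*25 + (7/2)*(-5)) + 23595) = sqrt((-11*(-100) - 35/2) + 23595) = sqrt((1100 - 35/2) + 23595) = sqrt(2165/2 + 23595) = sqrt(49355/2) = sqrt(98710)/2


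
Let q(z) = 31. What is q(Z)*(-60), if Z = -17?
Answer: -1860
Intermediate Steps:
q(Z)*(-60) = 31*(-60) = -1860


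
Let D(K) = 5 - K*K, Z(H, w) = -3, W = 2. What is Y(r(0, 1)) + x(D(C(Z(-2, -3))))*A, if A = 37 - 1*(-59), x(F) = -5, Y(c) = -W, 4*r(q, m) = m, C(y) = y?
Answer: -482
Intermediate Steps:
r(q, m) = m/4
Y(c) = -2 (Y(c) = -1*2 = -2)
D(K) = 5 - K**2
A = 96 (A = 37 + 59 = 96)
Y(r(0, 1)) + x(D(C(Z(-2, -3))))*A = -2 - 5*96 = -2 - 480 = -482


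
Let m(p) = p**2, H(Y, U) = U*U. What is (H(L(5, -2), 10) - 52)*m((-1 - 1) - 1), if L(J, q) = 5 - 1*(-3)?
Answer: 432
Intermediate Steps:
L(J, q) = 8 (L(J, q) = 5 + 3 = 8)
H(Y, U) = U**2
(H(L(5, -2), 10) - 52)*m((-1 - 1) - 1) = (10**2 - 52)*((-1 - 1) - 1)**2 = (100 - 52)*(-2 - 1)**2 = 48*(-3)**2 = 48*9 = 432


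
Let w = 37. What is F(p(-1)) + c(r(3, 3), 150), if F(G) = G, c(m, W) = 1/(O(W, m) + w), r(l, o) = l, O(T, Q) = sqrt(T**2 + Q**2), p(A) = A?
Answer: -21177/21140 + 3*sqrt(2501)/21140 ≈ -0.99465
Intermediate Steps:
O(T, Q) = sqrt(Q**2 + T**2)
c(m, W) = 1/(37 + sqrt(W**2 + m**2)) (c(m, W) = 1/(sqrt(m**2 + W**2) + 37) = 1/(sqrt(W**2 + m**2) + 37) = 1/(37 + sqrt(W**2 + m**2)))
F(p(-1)) + c(r(3, 3), 150) = -1 + 1/(37 + sqrt(150**2 + 3**2)) = -1 + 1/(37 + sqrt(22500 + 9)) = -1 + 1/(37 + sqrt(22509)) = -1 + 1/(37 + 3*sqrt(2501))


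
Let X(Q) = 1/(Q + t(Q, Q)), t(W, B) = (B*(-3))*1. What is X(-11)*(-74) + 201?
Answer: 2174/11 ≈ 197.64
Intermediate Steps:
t(W, B) = -3*B (t(W, B) = -3*B*1 = -3*B)
X(Q) = -1/(2*Q) (X(Q) = 1/(Q - 3*Q) = 1/(-2*Q) = -1/(2*Q))
X(-11)*(-74) + 201 = -½/(-11)*(-74) + 201 = -½*(-1/11)*(-74) + 201 = (1/22)*(-74) + 201 = -37/11 + 201 = 2174/11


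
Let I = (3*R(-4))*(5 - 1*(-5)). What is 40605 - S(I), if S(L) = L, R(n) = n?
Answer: 40725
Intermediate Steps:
I = -120 (I = (3*(-4))*(5 - 1*(-5)) = -12*(5 + 5) = -12*10 = -120)
40605 - S(I) = 40605 - 1*(-120) = 40605 + 120 = 40725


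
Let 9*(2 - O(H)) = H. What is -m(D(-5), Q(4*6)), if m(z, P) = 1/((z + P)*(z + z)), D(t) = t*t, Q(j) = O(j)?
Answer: -3/3650 ≈ -0.00082192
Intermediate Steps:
O(H) = 2 - H/9
Q(j) = 2 - j/9
D(t) = t²
m(z, P) = 1/(2*z*(P + z)) (m(z, P) = 1/((P + z)*(2*z)) = 1/(2*z*(P + z)))
-m(D(-5), Q(4*6)) = -1/(2*((-5)²)*((2 - 4*6/9) + (-5)²)) = -1/(2*25*((2 - ⅑*24) + 25)) = -1/(2*25*((2 - 8/3) + 25)) = -1/(2*25*(-⅔ + 25)) = -1/(2*25*73/3) = -3/(2*25*73) = -1*3/3650 = -3/3650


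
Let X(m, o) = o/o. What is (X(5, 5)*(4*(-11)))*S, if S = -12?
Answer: 528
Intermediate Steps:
X(m, o) = 1
(X(5, 5)*(4*(-11)))*S = (1*(4*(-11)))*(-12) = (1*(-44))*(-12) = -44*(-12) = 528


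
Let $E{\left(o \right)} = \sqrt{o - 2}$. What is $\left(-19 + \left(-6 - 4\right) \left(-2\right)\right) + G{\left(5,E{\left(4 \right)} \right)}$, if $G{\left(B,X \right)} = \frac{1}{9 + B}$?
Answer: $\frac{15}{14} \approx 1.0714$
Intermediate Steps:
$E{\left(o \right)} = \sqrt{-2 + o}$
$\left(-19 + \left(-6 - 4\right) \left(-2\right)\right) + G{\left(5,E{\left(4 \right)} \right)} = \left(-19 + \left(-6 - 4\right) \left(-2\right)\right) + \frac{1}{9 + 5} = \left(-19 - -20\right) + \frac{1}{14} = \left(-19 + 20\right) + \frac{1}{14} = 1 + \frac{1}{14} = \frac{15}{14}$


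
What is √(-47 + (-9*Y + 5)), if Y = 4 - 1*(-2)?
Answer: 4*I*√6 ≈ 9.798*I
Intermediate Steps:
Y = 6 (Y = 4 + 2 = 6)
√(-47 + (-9*Y + 5)) = √(-47 + (-9*6 + 5)) = √(-47 + (-54 + 5)) = √(-47 - 49) = √(-96) = 4*I*√6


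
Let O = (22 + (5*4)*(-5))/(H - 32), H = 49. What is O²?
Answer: 6084/289 ≈ 21.052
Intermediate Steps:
O = -78/17 (O = (22 + (5*4)*(-5))/(49 - 32) = (22 + 20*(-5))/17 = (22 - 100)*(1/17) = -78*1/17 = -78/17 ≈ -4.5882)
O² = (-78/17)² = 6084/289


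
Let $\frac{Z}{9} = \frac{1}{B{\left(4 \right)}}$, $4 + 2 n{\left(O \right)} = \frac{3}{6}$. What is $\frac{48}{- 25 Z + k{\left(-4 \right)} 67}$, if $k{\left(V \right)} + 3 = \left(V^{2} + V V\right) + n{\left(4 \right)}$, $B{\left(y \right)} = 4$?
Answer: $\frac{96}{3539} \approx 0.027126$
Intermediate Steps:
$n{\left(O \right)} = - \frac{7}{4}$ ($n{\left(O \right)} = -2 + \frac{3 \cdot \frac{1}{6}}{2} = -2 + \frac{1}{2} \cdot \frac{1}{2} = -2 + \frac{1}{4} = - \frac{7}{4}$)
$Z = \frac{9}{4} \approx 2.25$
$k{\left(V \right)} = - \frac{19}{4} + 2 V^{2}$ ($k{\left(V \right)} = -3 - \left(\frac{7}{4} - V^{2} - V V\right) = -3 + \left(\left(V^{2} + V^{2}\right) - \frac{7}{4}\right) = -3 + \left(2 V^{2} - \frac{7}{4}\right) = -3 + \left(- \frac{7}{4} + 2 V^{2}\right) = - \frac{19}{4} + 2 V^{2}$)
$\frac{48}{- 25 Z + k{\left(-4 \right)} 67} = \frac{48}{\left(-25\right) \frac{9}{4} + \left(- \frac{19}{4} + 2 \left(-4\right)^{2}\right) 67} = \frac{48}{- \frac{225}{4} + \left(- \frac{19}{4} + 2 \cdot 16\right) 67} = \frac{48}{- \frac{225}{4} + \left(- \frac{19}{4} + 32\right) 67} = \frac{48}{- \frac{225}{4} + \frac{109}{4} \cdot 67} = \frac{48}{- \frac{225}{4} + \frac{7303}{4}} = \frac{48}{\frac{3539}{2}} = 48 \cdot \frac{2}{3539} = \frac{96}{3539}$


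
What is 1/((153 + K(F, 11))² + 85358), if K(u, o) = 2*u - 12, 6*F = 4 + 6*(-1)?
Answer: 9/945463 ≈ 9.5191e-6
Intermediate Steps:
F = -⅓ (F = (4 + 6*(-1))/6 = (4 - 6)/6 = (⅙)*(-2) = -⅓ ≈ -0.33333)
K(u, o) = -12 + 2*u
1/((153 + K(F, 11))² + 85358) = 1/((153 + (-12 + 2*(-⅓)))² + 85358) = 1/((153 + (-12 - ⅔))² + 85358) = 1/((153 - 38/3)² + 85358) = 1/((421/3)² + 85358) = 1/(177241/9 + 85358) = 1/(945463/9) = 9/945463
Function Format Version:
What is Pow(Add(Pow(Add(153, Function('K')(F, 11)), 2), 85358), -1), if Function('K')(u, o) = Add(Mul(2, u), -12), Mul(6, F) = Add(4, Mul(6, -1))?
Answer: Rational(9, 945463) ≈ 9.5191e-6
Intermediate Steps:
F = Rational(-1, 3) (F = Mul(Rational(1, 6), Add(4, Mul(6, -1))) = Mul(Rational(1, 6), Add(4, -6)) = Mul(Rational(1, 6), -2) = Rational(-1, 3) ≈ -0.33333)
Function('K')(u, o) = Add(-12, Mul(2, u))
Pow(Add(Pow(Add(153, Function('K')(F, 11)), 2), 85358), -1) = Pow(Add(Pow(Add(153, Add(-12, Mul(2, Rational(-1, 3)))), 2), 85358), -1) = Pow(Add(Pow(Add(153, Add(-12, Rational(-2, 3))), 2), 85358), -1) = Pow(Add(Pow(Add(153, Rational(-38, 3)), 2), 85358), -1) = Pow(Add(Pow(Rational(421, 3), 2), 85358), -1) = Pow(Add(Rational(177241, 9), 85358), -1) = Pow(Rational(945463, 9), -1) = Rational(9, 945463)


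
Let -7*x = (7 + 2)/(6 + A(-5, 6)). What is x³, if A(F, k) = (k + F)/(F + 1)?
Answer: -46656/4173281 ≈ -0.011180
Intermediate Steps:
A(F, k) = (F + k)/(1 + F)
x = -36/161 (x = -(7 + 2)/(7*(6 + (-5 + 6)/(1 - 5))) = -9/(7*(6 + 1/(-4))) = -9/(7*(6 - ¼*1)) = -9/(7*(6 - ¼)) = -9/(7*23/4) = -9*4/(7*23) = -⅐*36/23 = -36/161 ≈ -0.22360)
x³ = (-36/161)³ = -46656/4173281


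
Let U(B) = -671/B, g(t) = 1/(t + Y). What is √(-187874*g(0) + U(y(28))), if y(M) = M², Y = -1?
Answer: √147292545/28 ≈ 433.44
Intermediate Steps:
g(t) = 1/(-1 + t) (g(t) = 1/(t - 1) = 1/(-1 + t))
√(-187874*g(0) + U(y(28))) = √(-187874/(-1 + 0) - 671/(28²)) = √(-187874/(-1) - 671/784) = √(-187874*(-1) - 671*1/784) = √(187874 - 671/784) = √(147292545/784) = √147292545/28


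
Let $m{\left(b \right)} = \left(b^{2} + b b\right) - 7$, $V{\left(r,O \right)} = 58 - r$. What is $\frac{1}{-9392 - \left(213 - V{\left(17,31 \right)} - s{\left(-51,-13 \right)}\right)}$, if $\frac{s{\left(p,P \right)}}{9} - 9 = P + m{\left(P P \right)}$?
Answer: $\frac{1}{504435} \approx 1.9824 \cdot 10^{-6}$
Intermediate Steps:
$m{\left(b \right)} = -7 + 2 b^{2}$ ($m{\left(b \right)} = \left(b^{2} + b^{2}\right) - 7 = 2 b^{2} - 7 = -7 + 2 b^{2}$)
$s{\left(p,P \right)} = 18 + 9 P + 18 P^{4}$ ($s{\left(p,P \right)} = 81 + 9 \left(P + \left(-7 + 2 \left(P P\right)^{2}\right)\right) = 81 + 9 \left(P + \left(-7 + 2 \left(P^{2}\right)^{2}\right)\right) = 81 + 9 \left(P + \left(-7 + 2 P^{4}\right)\right) = 81 + 9 \left(-7 + P + 2 P^{4}\right) = 81 + \left(-63 + 9 P + 18 P^{4}\right) = 18 + 9 P + 18 P^{4}$)
$\frac{1}{-9392 - \left(213 - V{\left(17,31 \right)} - s{\left(-51,-13 \right)}\right)} = \frac{1}{-9392 + \left(\left(\left(18 + 9 \left(-13\right) + 18 \left(-13\right)^{4}\right) + \left(58 - 17\right)\right) - 213\right)} = \frac{1}{-9392 + \left(\left(\left(18 - 117 + 18 \cdot 28561\right) + \left(58 - 17\right)\right) - 213\right)} = \frac{1}{-9392 + \left(\left(\left(18 - 117 + 514098\right) + 41\right) - 213\right)} = \frac{1}{-9392 + \left(\left(513999 + 41\right) - 213\right)} = \frac{1}{-9392 + \left(514040 - 213\right)} = \frac{1}{-9392 + 513827} = \frac{1}{504435}$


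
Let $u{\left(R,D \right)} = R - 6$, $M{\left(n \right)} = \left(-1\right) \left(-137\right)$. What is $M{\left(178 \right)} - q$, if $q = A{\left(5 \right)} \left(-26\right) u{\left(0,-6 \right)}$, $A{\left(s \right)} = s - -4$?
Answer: $-1267$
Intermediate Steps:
$M{\left(n \right)} = 137$
$u{\left(R,D \right)} = -6 + R$
$A{\left(s \right)} = 4 + s$ ($A{\left(s \right)} = s + 4 = 4 + s$)
$q = 1404$ ($q = \left(4 + 5\right) \left(-26\right) \left(-6 + 0\right) = 9 \left(-26\right) \left(-6\right) = \left(-234\right) \left(-6\right) = 1404$)
$M{\left(178 \right)} - q = 137 - 1404 = -1267$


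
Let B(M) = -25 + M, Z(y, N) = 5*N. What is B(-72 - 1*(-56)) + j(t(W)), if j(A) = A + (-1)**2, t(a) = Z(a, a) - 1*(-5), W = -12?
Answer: -95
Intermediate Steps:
t(a) = 5 + 5*a (t(a) = 5*a - 1*(-5) = 5*a + 5 = 5 + 5*a)
j(A) = 1 + A (j(A) = A + 1 = 1 + A)
B(-72 - 1*(-56)) + j(t(W)) = (-25 + (-72 - 1*(-56))) + (1 + (5 + 5*(-12))) = (-25 + (-72 + 56)) + (1 + (5 - 60)) = (-25 - 16) + (1 - 55) = -41 - 54 = -95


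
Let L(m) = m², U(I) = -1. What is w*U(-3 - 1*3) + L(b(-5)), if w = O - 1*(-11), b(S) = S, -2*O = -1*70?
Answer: -21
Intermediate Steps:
O = 35 (O = -(-1)*70/2 = -½*(-70) = 35)
w = 46 (w = 35 - 1*(-11) = 35 + 11 = 46)
w*U(-3 - 1*3) + L(b(-5)) = 46*(-1) + (-5)² = -46 + 25 = -21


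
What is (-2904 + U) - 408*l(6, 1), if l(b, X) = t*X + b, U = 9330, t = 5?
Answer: 1938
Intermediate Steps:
l(b, X) = b + 5*X (l(b, X) = 5*X + b = b + 5*X)
(-2904 + U) - 408*l(6, 1) = (-2904 + 9330) - 408*(6 + 5*1) = 6426 - 408*(6 + 5) = 6426 - 408*11 = 6426 - 4488 = 1938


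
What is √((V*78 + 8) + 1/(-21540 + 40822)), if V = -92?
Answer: 5*I*√106601211870/19282 ≈ 84.664*I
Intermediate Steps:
√((V*78 + 8) + 1/(-21540 + 40822)) = √((-92*78 + 8) + 1/(-21540 + 40822)) = √((-7176 + 8) + 1/19282) = √(-7168 + 1/19282) = √(-138213375/19282) = 5*I*√106601211870/19282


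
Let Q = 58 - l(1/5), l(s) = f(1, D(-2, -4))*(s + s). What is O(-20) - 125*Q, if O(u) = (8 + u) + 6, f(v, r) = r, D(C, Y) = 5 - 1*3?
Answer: -7156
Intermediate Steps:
D(C, Y) = 2 (D(C, Y) = 5 - 3 = 2)
l(s) = 4*s (l(s) = 2*(s + s) = 2*(2*s) = 4*s)
O(u) = 14 + u
Q = 286/5 (Q = 58 - 4/5 = 286/5 ≈ 57.200)
O(-20) - 125*Q = (14 - 20) - 125*286/5 = -6 - 7150 = -7156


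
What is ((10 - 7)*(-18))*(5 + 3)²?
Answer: -3456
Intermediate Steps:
((10 - 7)*(-18))*(5 + 3)² = (3*(-18))*8² = -54*64 = -3456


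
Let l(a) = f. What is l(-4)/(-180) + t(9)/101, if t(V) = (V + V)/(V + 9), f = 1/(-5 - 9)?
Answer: 2621/254520 ≈ 0.010298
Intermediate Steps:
f = -1/14 (f = 1/(-14) = -1/14 ≈ -0.071429)
l(a) = -1/14
t(V) = 2*V/(9 + V) (t(V) = (2*V)/(9 + V) = 2*V/(9 + V))
l(-4)/(-180) + t(9)/101 = -1/14/(-180) + (2*9/(9 + 9))/101 = -1/14*(-1/180) + (2*9/18)*(1/101) = 1/2520 + (2*9*(1/18))*(1/101) = 1/2520 + 1*(1/101) = 1/2520 + 1/101 = 2621/254520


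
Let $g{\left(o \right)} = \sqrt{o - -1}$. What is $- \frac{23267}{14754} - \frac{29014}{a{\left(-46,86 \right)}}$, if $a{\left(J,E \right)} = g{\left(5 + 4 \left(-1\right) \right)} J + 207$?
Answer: $- \frac{3891718297}{24771966} - \frac{58028 \sqrt{2}}{1679} \approx -205.98$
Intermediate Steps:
$g{\left(o \right)} = \sqrt{1 + o}$ ($g{\left(o \right)} = \sqrt{o + \left(-5 + 6\right)} = \sqrt{o + 1} = \sqrt{1 + o}$)
$a{\left(J,E \right)} = 207 + J \sqrt{2}$ ($a{\left(J,E \right)} = \sqrt{1 + \left(5 + 4 \left(-1\right)\right)} J + 207 = \sqrt{1 + \left(5 - 4\right)} J + 207 = \sqrt{1 + 1} J + 207 = \sqrt{2} J + 207 = J \sqrt{2} + 207 = 207 + J \sqrt{2}$)
$- \frac{23267}{14754} - \frac{29014}{a{\left(-46,86 \right)}} = - \frac{23267}{14754} - \frac{29014}{207 - 46 \sqrt{2}}$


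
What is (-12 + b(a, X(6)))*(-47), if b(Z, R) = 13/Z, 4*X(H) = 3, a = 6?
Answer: 2773/6 ≈ 462.17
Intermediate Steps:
X(H) = 3/4 (X(H) = (1/4)*3 = 3/4)
(-12 + b(a, X(6)))*(-47) = (-12 + 13/6)*(-47) = -59/6*(-47) = 2773/6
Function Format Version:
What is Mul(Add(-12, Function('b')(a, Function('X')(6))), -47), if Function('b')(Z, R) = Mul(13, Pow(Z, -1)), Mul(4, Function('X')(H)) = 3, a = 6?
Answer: Rational(2773, 6) ≈ 462.17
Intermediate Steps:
Function('X')(H) = Rational(3, 4) (Function('X')(H) = Mul(Rational(1, 4), 3) = Rational(3, 4))
Mul(Add(-12, Function('b')(a, Function('X')(6))), -47) = Mul(Add(-12, Mul(13, Pow(6, -1))), -47) = Mul(Add(-12, Mul(13, Rational(1, 6))), -47) = Mul(Add(-12, Rational(13, 6)), -47) = Mul(Rational(-59, 6), -47) = Rational(2773, 6)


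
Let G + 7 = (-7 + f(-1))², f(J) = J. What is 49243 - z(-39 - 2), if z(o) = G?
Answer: 49186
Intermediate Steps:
G = 57 (G = -7 + (-7 - 1)² = -7 + (-8)² = -7 + 64 = 57)
z(o) = 57
49243 - z(-39 - 2) = 49243 - 1*57 = 49243 - 57 = 49186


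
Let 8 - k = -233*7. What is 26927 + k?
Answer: 28566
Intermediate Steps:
k = 1639 (k = 8 - (-233)*7 = 8 - 1*(-1631) = 8 + 1631 = 1639)
26927 + k = 26927 + 1639 = 28566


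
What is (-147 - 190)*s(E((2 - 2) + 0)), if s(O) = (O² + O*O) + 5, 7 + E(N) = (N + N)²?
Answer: -34711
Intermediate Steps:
E(N) = -7 + 4*N² (E(N) = -7 + (N + N)² = -7 + (2*N)² = -7 + 4*N²)
s(O) = 5 + 2*O² (s(O) = (O² + O²) + 5 = 2*O² + 5 = 5 + 2*O²)
(-147 - 190)*s(E((2 - 2) + 0)) = (-147 - 190)*(5 + 2*(-7 + 4*((2 - 2) + 0)²)²) = -337*(5 + 2*(-7 + 4*(0 + 0)²)²) = -337*(5 + 2*(-7 + 4*0²)²) = -337*(5 + 2*(-7 + 4*0)²) = -337*(5 + 2*(-7 + 0)²) = -337*(5 + 2*(-7)²) = -337*(5 + 2*49) = -337*(5 + 98) = -337*103 = -34711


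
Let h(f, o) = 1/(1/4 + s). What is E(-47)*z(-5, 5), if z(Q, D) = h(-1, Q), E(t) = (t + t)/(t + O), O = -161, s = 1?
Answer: 47/130 ≈ 0.36154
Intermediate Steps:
E(t) = 2*t/(-161 + t) (E(t) = (t + t)/(t - 161) = (2*t)/(-161 + t) = 2*t/(-161 + t))
h(f, o) = ⅘ (h(f, o) = 1/(1/4 + 1) = 1/(¼ + 1) = 1/(5/4) = ⅘)
z(Q, D) = ⅘
E(-47)*z(-5, 5) = (2*(-47)/(-161 - 47))*(⅘) = (2*(-47)/(-208))*(⅘) = (2*(-47)*(-1/208))*(⅘) = (47/104)*(⅘) = 47/130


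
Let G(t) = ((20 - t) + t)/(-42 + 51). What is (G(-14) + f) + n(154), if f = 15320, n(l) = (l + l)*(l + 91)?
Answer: 817040/9 ≈ 90782.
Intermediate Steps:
n(l) = 2*l*(91 + l) (n(l) = (2*l)*(91 + l) = 2*l*(91 + l))
G(t) = 20/9
(G(-14) + f) + n(154) = (20/9 + 15320) + 2*154*(91 + 154) = 137900/9 + 2*154*245 = 137900/9 + 75460 = 817040/9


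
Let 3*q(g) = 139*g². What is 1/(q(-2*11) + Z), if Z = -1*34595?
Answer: -3/36509 ≈ -8.2172e-5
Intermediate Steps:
q(g) = 139*g²/3 (q(g) = (139*g²)/3 = 139*g²/3)
Z = -34595
1/(q(-2*11) + Z) = 1/(139*(-2*11)²/3 - 34595) = 1/((139/3)*(-22)² - 34595) = 1/((139/3)*484 - 34595) = 1/(67276/3 - 34595) = 1/(-36509/3) = -3/36509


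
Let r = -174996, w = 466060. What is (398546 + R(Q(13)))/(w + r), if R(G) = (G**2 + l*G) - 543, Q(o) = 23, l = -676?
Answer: 47873/36383 ≈ 1.3158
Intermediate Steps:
R(G) = -543 + G**2 - 676*G (R(G) = (G**2 - 676*G) - 543 = -543 + G**2 - 676*G)
(398546 + R(Q(13)))/(w + r) = (398546 + (-543 + 23**2 - 676*23))/(466060 - 174996) = (398546 + (-543 + 529 - 15548))/291064 = (398546 - 15562)*(1/291064) = 382984*(1/291064) = 47873/36383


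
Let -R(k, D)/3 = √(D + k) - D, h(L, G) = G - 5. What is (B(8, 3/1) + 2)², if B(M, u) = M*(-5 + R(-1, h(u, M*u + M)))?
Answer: 387076 - 29280*√26 ≈ 2.3778e+5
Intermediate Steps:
h(L, G) = -5 + G
R(k, D) = -3*√(D + k) + 3*D (R(k, D) = -3*(√(D + k) - D) = -3*√(D + k) + 3*D)
B(M, u) = M*(-20 - 3*√(-6 + M + M*u) + 3*M + 3*M*u) (B(M, u) = M*(-5 + (-3*√((-5 + (M*u + M)) - 1) + 3*(-5 + (M*u + M)))) = M*(-5 + (-3*√((-5 + (M + M*u)) - 1) + 3*(-5 + (M + M*u)))) = M*(-5 + (-3*√((-5 + M + M*u) - 1) + 3*(-5 + M + M*u))) = M*(-5 + (-3*√(-6 + M + M*u) + (-15 + 3*M + 3*M*u))) = M*(-5 + (-15 - 3*√(-6 + M + M*u) + 3*M + 3*M*u)) = M*(-20 - 3*√(-6 + M + M*u) + 3*M + 3*M*u))
(B(8, 3/1) + 2)² = (-1*8*(20 + 3*√(-6 + 8*(1 + 3/1)) - 3*8*(1 + 3/1)) + 2)² = (-1*8*(20 + 3*√(-6 + 8*(1 + 3*1)) - 3*8*(1 + 3*1)) + 2)² = (-1*8*(20 + 3*√(-6 + 8*(1 + 3)) - 3*8*(1 + 3)) + 2)² = (-1*8*(20 + 3*√(-6 + 8*4) - 3*8*4) + 2)² = (-1*8*(20 + 3*√(-6 + 32) - 96) + 2)² = (-1*8*(20 + 3*√26 - 96) + 2)² = (-1*8*(-76 + 3*√26) + 2)² = ((608 - 24*√26) + 2)² = (610 - 24*√26)²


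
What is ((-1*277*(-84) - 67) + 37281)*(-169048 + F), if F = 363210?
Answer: 11743306084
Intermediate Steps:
((-1*277*(-84) - 67) + 37281)*(-169048 + F) = ((-1*277*(-84) - 67) + 37281)*(-169048 + 363210) = ((-277*(-84) - 67) + 37281)*194162 = ((23268 - 67) + 37281)*194162 = (23201 + 37281)*194162 = 60482*194162 = 11743306084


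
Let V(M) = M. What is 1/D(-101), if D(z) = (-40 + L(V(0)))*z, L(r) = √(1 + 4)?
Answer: 8/32219 + √5/161095 ≈ 0.00026218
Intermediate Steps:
L(r) = √5
D(z) = z*(-40 + √5) (D(z) = (-40 + √5)*z = z*(-40 + √5))
1/D(-101) = 1/(-101*(-40 + √5)) = 1/(4040 - 101*√5)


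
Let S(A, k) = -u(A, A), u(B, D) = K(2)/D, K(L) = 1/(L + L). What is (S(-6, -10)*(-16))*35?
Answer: -70/3 ≈ -23.333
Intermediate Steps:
K(L) = 1/(2*L)
u(B, D) = 1/(4*D) (u(B, D) = ((½)/2)/D = ((½)*(½))/D = 1/(4*D))
S(A, k) = -1/(4*A)
(S(-6, -10)*(-16))*35 = (-¼/(-6)*(-16))*35 = (-¼*(-⅙)*(-16))*35 = ((1/24)*(-16))*35 = -⅔*35 = -70/3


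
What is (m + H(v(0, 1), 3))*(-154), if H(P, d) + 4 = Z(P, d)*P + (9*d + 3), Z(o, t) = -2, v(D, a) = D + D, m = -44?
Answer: 2772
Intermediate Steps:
v(D, a) = 2*D
H(P, d) = -1 - 2*P + 9*d (H(P, d) = -4 + (-2*P + (9*d + 3)) = -4 + (-2*P + (3 + 9*d)) = -4 + (3 - 2*P + 9*d) = -1 - 2*P + 9*d)
(m + H(v(0, 1), 3))*(-154) = (-44 + (-1 - 4*0 + 9*3))*(-154) = (-44 + (-1 - 2*0 + 27))*(-154) = (-44 + (-1 + 0 + 27))*(-154) = (-44 + 26)*(-154) = -18*(-154) = 2772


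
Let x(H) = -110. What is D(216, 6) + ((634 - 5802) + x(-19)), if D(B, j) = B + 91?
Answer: -4971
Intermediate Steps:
D(B, j) = 91 + B
D(216, 6) + ((634 - 5802) + x(-19)) = (91 + 216) + ((634 - 5802) - 110) = 307 + (-5168 - 110) = 307 - 5278 = -4971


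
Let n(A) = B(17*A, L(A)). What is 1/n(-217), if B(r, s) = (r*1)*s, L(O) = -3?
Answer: 1/11067 ≈ 9.0359e-5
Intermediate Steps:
B(r, s) = r*s
n(A) = -51*A (n(A) = (17*A)*(-3) = -51*A)
1/n(-217) = 1/(-51*(-217)) = 1/11067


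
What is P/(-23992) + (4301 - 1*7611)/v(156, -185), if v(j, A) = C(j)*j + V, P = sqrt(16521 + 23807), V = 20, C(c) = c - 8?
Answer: -1655/11554 - 71*sqrt(2)/11996 ≈ -0.15161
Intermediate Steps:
C(c) = -8 + c
P = 142*sqrt(2) (P = sqrt(40328) = 142*sqrt(2) ≈ 200.82)
v(j, A) = 20 + j*(-8 + j) (v(j, A) = (-8 + j)*j + 20 = j*(-8 + j) + 20 = 20 + j*(-8 + j))
P/(-23992) + (4301 - 1*7611)/v(156, -185) = (142*sqrt(2))/(-23992) + (4301 - 1*7611)/(20 + 156*(-8 + 156)) = (142*sqrt(2))*(-1/23992) + (4301 - 7611)/(20 + 156*148) = -71*sqrt(2)/11996 - 3310/(20 + 23088) = -71*sqrt(2)/11996 - 3310/23108 = -71*sqrt(2)/11996 - 3310*1/23108 = -71*sqrt(2)/11996 - 1655/11554 = -1655/11554 - 71*sqrt(2)/11996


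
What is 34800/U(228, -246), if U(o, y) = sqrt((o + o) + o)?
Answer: 5800*sqrt(19)/19 ≈ 1330.6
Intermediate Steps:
U(o, y) = sqrt(3)*sqrt(o) (U(o, y) = sqrt(2*o + o) = sqrt(3*o) = sqrt(3)*sqrt(o))
34800/U(228, -246) = 34800/((sqrt(3)*sqrt(228))) = 34800/((sqrt(3)*(2*sqrt(57)))) = 34800/((6*sqrt(19))) = 34800*(sqrt(19)/114) = 5800*sqrt(19)/19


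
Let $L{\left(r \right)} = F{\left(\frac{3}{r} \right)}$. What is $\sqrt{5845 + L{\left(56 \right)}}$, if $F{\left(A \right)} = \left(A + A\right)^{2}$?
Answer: $\frac{\sqrt{4582489}}{28} \approx 76.453$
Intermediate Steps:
$F{\left(A \right)} = 4 A^{2}$ ($F{\left(A \right)} = \left(2 A\right)^{2} = 4 A^{2}$)
$L{\left(r \right)} = \frac{36}{r^{2}}$ ($L{\left(r \right)} = 4 \left(\frac{3}{r}\right)^{2} = 4 \frac{9}{r^{2}} = \frac{36}{r^{2}}$)
$\sqrt{5845 + L{\left(56 \right)}} = \sqrt{5845 + \frac{36}{3136}} = \sqrt{5845 + 36 \cdot \frac{1}{3136}} = \sqrt{5845 + \frac{9}{784}} = \sqrt{\frac{4582489}{784}} = \frac{\sqrt{4582489}}{28}$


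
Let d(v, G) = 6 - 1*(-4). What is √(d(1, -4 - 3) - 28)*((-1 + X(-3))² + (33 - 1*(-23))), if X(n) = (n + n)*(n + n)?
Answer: 3843*I*√2 ≈ 5434.8*I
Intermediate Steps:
d(v, G) = 10 (d(v, G) = 6 + 4 = 10)
X(n) = 4*n² (X(n) = (2*n)*(2*n) = 4*n²)
√(d(1, -4 - 3) - 28)*((-1 + X(-3))² + (33 - 1*(-23))) = √(10 - 28)*((-1 + 4*(-3)²)² + (33 - 1*(-23))) = √(-18)*((-1 + 4*9)² + (33 + 23)) = (3*I*√2)*((-1 + 36)² + 56) = (3*I*√2)*(35² + 56) = (3*I*√2)*(1225 + 56) = (3*I*√2)*1281 = 3843*I*√2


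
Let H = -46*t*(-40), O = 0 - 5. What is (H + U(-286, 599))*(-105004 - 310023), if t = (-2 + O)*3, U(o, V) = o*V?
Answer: 87136578758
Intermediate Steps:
U(o, V) = V*o
O = -5
t = -21 (t = (-2 - 5)*3 = -7*3 = -21)
H = -38640 (H = -46*(-21)*(-40) = 966*(-40) = -38640)
(H + U(-286, 599))*(-105004 - 310023) = (-38640 + 599*(-286))*(-105004 - 310023) = (-38640 - 171314)*(-415027) = -209954*(-415027) = 87136578758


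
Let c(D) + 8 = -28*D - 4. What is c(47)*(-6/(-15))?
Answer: -2656/5 ≈ -531.20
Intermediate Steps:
c(D) = -12 - 28*D (c(D) = -8 + (-28*D - 4) = -8 + (-4 - 28*D) = -12 - 28*D)
c(47)*(-6/(-15)) = (-12 - 28*47)*(-6/(-15)) = (-12 - 1316)*(-6*(-1/15)) = -1328*⅖ = -2656/5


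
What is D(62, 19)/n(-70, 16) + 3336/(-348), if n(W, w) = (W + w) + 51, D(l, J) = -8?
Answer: -602/87 ≈ -6.9195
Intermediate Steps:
n(W, w) = 51 + W + w
D(62, 19)/n(-70, 16) + 3336/(-348) = -8/(51 - 70 + 16) + 3336/(-348) = -8/(-3) + 3336*(-1/348) = -8*(-⅓) - 278/29 = 8/3 - 278/29 = -602/87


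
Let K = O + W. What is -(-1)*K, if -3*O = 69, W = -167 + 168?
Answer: -22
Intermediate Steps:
W = 1
O = -23 (O = -1/3*69 = -23)
K = -22 (K = -23 + 1 = -22)
-(-1)*K = -(-1)*(-22) = -1*22 = -22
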